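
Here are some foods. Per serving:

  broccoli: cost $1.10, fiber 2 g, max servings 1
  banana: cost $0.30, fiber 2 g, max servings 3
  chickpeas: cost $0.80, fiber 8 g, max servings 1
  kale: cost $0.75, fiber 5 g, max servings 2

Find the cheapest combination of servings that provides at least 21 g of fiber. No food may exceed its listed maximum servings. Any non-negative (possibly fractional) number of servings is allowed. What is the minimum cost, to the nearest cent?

Cost per g of fiber: chickpeas $0.1000, banana $0.1500, kale $0.1500, broccoli $0.5500.
Take 1 serving of chickpeas: +8.0 g fiber for $0.80 (total $0.80, still need 13.0 g).
Take 3 servings of banana: +6.0 g fiber for $0.90 (total $1.70, still need 7.0 g).
Take 1.4 servings of kale: +7.0 g fiber for $1.05 (total $2.75, still need 0.0 g).
Filling from the cheapest source first is optimal under one linear minimum: $2.75.

$2.75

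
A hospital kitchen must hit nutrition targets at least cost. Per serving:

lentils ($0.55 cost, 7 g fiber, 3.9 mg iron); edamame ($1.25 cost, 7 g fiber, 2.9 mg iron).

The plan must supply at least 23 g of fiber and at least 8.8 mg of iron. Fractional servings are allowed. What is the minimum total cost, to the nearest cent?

Compare the cost at each extreme point of the feasible region.
lentils only: max(23/7, 8.8/3.9) = 3.286 servings → $1.81.
edamame only: max(23/7, 8.8/2.9) = 3.286 servings → $4.11.
lentils + edamame: intersection lies outside the first quadrant.
Cheapest feasible corner: $1.81.

$1.81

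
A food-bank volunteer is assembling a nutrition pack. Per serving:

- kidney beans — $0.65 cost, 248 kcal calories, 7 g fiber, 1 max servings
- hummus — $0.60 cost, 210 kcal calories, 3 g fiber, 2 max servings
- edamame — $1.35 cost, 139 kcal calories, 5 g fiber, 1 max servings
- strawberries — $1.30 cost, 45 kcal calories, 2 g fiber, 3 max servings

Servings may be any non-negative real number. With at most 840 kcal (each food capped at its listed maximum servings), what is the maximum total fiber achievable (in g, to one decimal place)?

Fiber per kcal: strawberries 0.04444, edamame 0.03597, kidney beans 0.02823, hummus 0.01429.
Take 3 servings of strawberries: uses 135 kcal, +6.0 g fiber (running total 6.0 g).
Take 1 serving of edamame: uses 139 kcal, +5.0 g fiber (running total 11.0 g).
Take 1 serving of kidney beans: uses 248 kcal, +7.0 g fiber (running total 18.0 g).
Take 1.514 servings of hummus: uses 318 kcal, +4.5 g fiber (running total 22.5 g).
Filling greedily by fiber-per-kcal is optimal for one linear limit, giving 22.5 g.

22.5 g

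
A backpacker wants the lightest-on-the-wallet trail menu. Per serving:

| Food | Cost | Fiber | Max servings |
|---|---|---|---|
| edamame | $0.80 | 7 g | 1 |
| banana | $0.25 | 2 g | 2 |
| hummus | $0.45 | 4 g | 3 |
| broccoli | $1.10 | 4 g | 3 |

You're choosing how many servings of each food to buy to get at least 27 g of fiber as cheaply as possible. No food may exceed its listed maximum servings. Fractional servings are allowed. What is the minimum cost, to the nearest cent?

Cost per g of fiber: hummus $0.1125, edamame $0.1143, banana $0.1250, broccoli $0.2750.
Take 3 servings of hummus: +12.0 g fiber for $1.35 (total $1.35, still need 15.0 g).
Take 1 serving of edamame: +7.0 g fiber for $0.80 (total $2.15, still need 8.0 g).
Take 2 servings of banana: +4.0 g fiber for $0.50 (total $2.65, still need 4.0 g).
Take 1 serving of broccoli: +4.0 g fiber for $1.10 (total $3.75, still need 0.0 g).
Filling from the cheapest source first is optimal under one linear minimum: $3.75.

$3.75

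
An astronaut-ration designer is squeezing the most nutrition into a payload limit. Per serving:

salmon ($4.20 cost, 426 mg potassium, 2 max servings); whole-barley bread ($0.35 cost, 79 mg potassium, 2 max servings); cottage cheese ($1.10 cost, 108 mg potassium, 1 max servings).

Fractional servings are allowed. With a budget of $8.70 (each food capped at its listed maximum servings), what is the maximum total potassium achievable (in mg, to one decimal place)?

Potassium per dollar: whole-barley bread 225.7, salmon 101.4, cottage cheese 98.18.
Take 2 servings of whole-barley bread: spends $0.70, +158.0 mg potassium (running total 158.0 mg).
Take 1.905 servings of salmon: spends $8.00, +811.4 mg potassium (running total 969.4 mg).
Filling greedily by potassium-per-dollar is optimal for one linear limit, giving 969.4 mg.

969.4 mg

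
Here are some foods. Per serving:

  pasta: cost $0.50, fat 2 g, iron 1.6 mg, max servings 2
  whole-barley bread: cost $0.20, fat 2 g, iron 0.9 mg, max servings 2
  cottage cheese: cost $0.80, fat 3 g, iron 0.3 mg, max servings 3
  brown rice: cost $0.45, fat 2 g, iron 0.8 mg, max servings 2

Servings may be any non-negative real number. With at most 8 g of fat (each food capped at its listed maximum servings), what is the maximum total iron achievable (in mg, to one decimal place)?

5.0 mg

Iron per g fat: pasta 0.8, whole-barley bread 0.45, brown rice 0.4, cottage cheese 0.1.
Take 2 servings of pasta: uses 4 g fat, +3.2 mg iron (running total 3.2 mg).
Take 2 servings of whole-barley bread: uses 4 g fat, +1.8 mg iron (running total 5.0 mg).
Filling greedily by iron-per-g fat is optimal for one linear limit, giving 5.0 mg.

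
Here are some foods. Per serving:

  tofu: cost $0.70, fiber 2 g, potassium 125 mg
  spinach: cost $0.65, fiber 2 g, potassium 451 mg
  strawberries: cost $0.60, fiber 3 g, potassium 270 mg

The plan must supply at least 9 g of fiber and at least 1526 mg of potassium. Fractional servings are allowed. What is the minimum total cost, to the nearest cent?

Compare the cost at each extreme point of the feasible region.
tofu only: max(9/2, 1526/125) = 12.21 servings → $8.55.
spinach only: max(9/2, 1526/451) = 4.5 servings → $2.92.
strawberries only: max(9/3, 1526/270) = 5.652 servings → $3.39.
tofu + spinach with both tight: 1.544 servings and 2.956 servings → $3.00.
tofu + strawberries: the both-tight solution has a negative serving — not a feasible corner.
spinach + strawberries with both tight: 2.642 servings and 1.239 servings → $2.46.
Cheapest feasible corner: $2.46.

$2.46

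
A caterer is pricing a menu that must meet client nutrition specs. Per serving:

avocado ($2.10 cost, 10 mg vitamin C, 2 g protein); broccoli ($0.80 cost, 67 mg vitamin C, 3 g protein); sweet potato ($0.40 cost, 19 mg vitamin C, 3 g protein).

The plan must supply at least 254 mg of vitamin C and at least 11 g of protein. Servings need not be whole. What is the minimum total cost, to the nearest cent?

With two linear requirements the optimum uses one or two foods; enumerate the corners.
avocado only: max(254/10, 11/2) = 25.4 servings → $53.34.
broccoli only: max(254/67, 11/3) = 3.791 servings → $3.03.
sweet potato only: max(254/19, 11/3) = 13.37 servings → $5.35.
avocado + broccoli with both targets exact would need a negative amount; discard.
avocado + sweet potato with both targets exact would need a negative amount; discard.
broccoli + sweet potato: intersection lies outside the first quadrant.
Cheapest feasible corner: $3.03.

$3.03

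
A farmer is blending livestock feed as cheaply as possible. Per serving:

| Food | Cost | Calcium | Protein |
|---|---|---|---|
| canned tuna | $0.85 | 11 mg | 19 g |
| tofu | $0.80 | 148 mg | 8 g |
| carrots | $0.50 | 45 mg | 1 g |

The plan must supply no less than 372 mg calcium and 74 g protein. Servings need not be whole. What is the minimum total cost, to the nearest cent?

Check every corner: each single food scaled to meet both minima, and each pair solved so both constraints bind.
canned tuna only: max(372/11, 74/19) = 33.82 servings → $28.75.
tofu only: max(372/148, 74/8) = 9.25 servings → $7.40.
carrots only: max(372/45, 74/1) = 74 servings → $37.00.
canned tuna + tofu with both tight: 2.928 servings and 2.296 servings → $4.33.
canned tuna + carrots with both tight: 3.505 servings and 7.41 servings → $6.68.
tofu + carrots: the both-tight solution has a negative serving — not a feasible corner.
The minimum over all feasible corners is $4.33.

$4.33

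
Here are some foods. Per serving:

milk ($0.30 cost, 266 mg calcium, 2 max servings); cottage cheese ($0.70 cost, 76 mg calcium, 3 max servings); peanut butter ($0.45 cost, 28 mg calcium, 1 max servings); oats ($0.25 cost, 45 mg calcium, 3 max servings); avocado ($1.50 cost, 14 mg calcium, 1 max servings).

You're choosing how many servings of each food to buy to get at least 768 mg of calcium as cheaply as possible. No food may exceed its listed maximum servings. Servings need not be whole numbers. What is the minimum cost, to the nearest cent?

$2.28

Cost per mg of calcium: milk $0.0011, oats $0.0056, cottage cheese $0.0092, peanut butter $0.0161, avocado $0.1071.
Take 2 servings of milk: +532.0 mg calcium for $0.60 (total $0.60, still need 236.0 mg).
Take 3 servings of oats: +135.0 mg calcium for $0.75 (total $1.35, still need 101.0 mg).
Take 1.329 servings of cottage cheese: +101.0 mg calcium for $0.93 (total $2.28, still need 0.0 mg).
Filling from the cheapest source first is optimal under one linear minimum: $2.28.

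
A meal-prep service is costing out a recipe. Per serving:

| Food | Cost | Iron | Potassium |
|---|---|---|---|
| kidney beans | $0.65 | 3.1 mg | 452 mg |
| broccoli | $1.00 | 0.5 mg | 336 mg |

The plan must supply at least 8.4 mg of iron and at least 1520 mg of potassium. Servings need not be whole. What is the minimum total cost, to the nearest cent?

$2.19

A basic optimal solution has at most two foods positive. Try each food alone and each pair with both targets met exactly.
kidney beans only: max(8.4/3.1, 1520/452) = 3.363 servings → $2.19.
broccoli only: max(8.4/0.5, 1520/336) = 16.8 servings → $16.80.
kidney beans + broccoli with both tight: 2.529 servings and 1.122 servings → $2.77.
Cheapest feasible corner: $2.19.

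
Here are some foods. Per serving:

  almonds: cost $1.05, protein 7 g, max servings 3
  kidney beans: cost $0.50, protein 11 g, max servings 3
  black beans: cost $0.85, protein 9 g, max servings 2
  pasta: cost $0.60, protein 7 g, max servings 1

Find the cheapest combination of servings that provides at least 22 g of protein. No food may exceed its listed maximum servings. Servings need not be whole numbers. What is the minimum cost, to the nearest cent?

Cost per g of protein: kidney beans $0.0455, pasta $0.0857, black beans $0.0944, almonds $0.1500.
Take 2 servings of kidney beans: +22.0 g protein for $1.00 (total $1.00, still need 0.0 g).
Filling from the cheapest source first is optimal under one linear minimum: $1.00.

$1.00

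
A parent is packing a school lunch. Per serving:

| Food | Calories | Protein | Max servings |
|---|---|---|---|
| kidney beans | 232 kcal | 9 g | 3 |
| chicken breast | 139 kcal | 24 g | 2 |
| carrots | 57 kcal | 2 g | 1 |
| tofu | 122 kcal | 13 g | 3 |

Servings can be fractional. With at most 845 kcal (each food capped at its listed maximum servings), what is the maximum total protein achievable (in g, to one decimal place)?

94.8 g

Protein per kcal: chicken breast 0.1727, tofu 0.1066, kidney beans 0.03879, carrots 0.03509.
Take 2 servings of chicken breast: uses 278 kcal, +48.0 g protein (running total 48.0 g).
Take 3 servings of tofu: uses 366 kcal, +39.0 g protein (running total 87.0 g).
Take 0.8664 servings of kidney beans: uses 201 kcal, +7.8 g protein (running total 94.8 g).
Filling greedily by protein-per-kcal is optimal for one linear limit, giving 94.8 g.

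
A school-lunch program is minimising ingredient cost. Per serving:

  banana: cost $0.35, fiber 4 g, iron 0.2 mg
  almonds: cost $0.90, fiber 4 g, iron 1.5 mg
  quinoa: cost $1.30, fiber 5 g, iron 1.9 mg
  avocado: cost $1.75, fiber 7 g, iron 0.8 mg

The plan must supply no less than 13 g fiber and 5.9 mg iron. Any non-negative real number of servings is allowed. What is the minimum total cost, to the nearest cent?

$3.54

A basic optimal solution has at most two foods positive. Try each food alone and each pair with both targets met exactly.
banana only: max(13/4, 5.9/0.2) = 29.5 servings → $10.32.
almonds only: max(13/4, 5.9/1.5) = 3.933 servings → $3.54.
quinoa only: max(13/5, 5.9/1.9) = 3.105 servings → $4.04.
avocado only: max(13/7, 5.9/0.8) = 7.375 servings → $12.91.
banana + almonds with both targets exact would need a negative amount; discard.
banana + quinoa: the both-tight solution has a negative serving — not a feasible corner.
banana + avocado: the both-tight solution has a negative serving — not a feasible corner.
almonds + quinoa: intersection lies outside the first quadrant.
almonds + avocado: intersection lies outside the first quadrant.
quinoa + avocado: intersection lies outside the first quadrant.
So the least-cost plan costs $3.54.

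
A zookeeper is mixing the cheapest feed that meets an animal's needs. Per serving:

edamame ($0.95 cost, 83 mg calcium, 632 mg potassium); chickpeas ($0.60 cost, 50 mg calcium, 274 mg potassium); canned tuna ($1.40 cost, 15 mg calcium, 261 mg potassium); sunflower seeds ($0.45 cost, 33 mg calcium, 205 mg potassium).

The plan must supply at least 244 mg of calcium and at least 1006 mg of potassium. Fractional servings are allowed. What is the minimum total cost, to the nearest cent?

$2.79

Two binding constraints pin down two serving amounts, so the optimal mix uses at most two foods. The candidates are each food alone (scaled to the tighter of calcium/potassium) and each pair with both constraints tight.
edamame only: max(244/83, 1006/632) = 2.94 servings → $2.79.
chickpeas only: max(244/50, 1006/274) = 4.88 servings → $2.93.
canned tuna only: max(244/15, 1006/261) = 16.27 servings → $22.77.
sunflower seeds only: max(244/33, 1006/205) = 7.394 servings → $3.33.
edamame + chickpeas with both targets exact would need a negative amount; discard.
edamame + canned tuna: intersection lies outside the first quadrant.
edamame + sunflower seeds with both targets exact would need a negative amount; discard.
chickpeas + canned tuna with both targets exact would need a negative amount; discard.
chickpeas + sunflower seeds with both targets exact would need a negative amount; discard.
canned tuna + sunflower seeds with both targets exact would need a negative amount; discard.
The minimum over all feasible corners is $2.79.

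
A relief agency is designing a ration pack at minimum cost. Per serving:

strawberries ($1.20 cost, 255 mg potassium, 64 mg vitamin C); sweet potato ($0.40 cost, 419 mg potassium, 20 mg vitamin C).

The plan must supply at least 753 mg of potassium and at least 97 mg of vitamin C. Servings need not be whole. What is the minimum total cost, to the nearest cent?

$1.85

The cheapest plan sits at a corner of the feasible region — with two constraints it uses at most two foods.
strawberries only: max(753/255, 97/64) = 2.953 servings → $3.54.
sweet potato only: max(753/419, 97/20) = 4.85 servings → $1.94.
strawberries + sweet potato with both tight: 1.178 servings and 1.08 servings → $1.85.
The minimum over all feasible corners is $1.85.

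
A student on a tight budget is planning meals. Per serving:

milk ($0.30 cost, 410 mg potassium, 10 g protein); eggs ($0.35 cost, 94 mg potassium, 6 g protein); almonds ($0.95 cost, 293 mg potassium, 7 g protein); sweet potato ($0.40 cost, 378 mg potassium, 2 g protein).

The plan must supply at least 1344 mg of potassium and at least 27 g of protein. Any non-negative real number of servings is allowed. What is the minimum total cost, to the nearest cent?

At the optimum either one food covers both requirements or two foods hit both targets exactly; no other combination can be cheaper.
milk only: max(1344/410, 27/10) = 3.278 servings → $0.98.
eggs only: max(1344/94, 27/6) = 14.3 servings → $5.00.
almonds only: max(1344/293, 27/7) = 4.587 servings → $4.36.
sweet potato only: max(1344/378, 27/2) = 13.5 servings → $5.40.
milk + eggs with both targets exact would need a negative amount; discard.
milk + almonds: the both-tight solution has a negative serving — not a feasible corner.
milk + sweet potato with both tight: 2.54 servings and 0.8007 servings → $1.08.
eggs + almonds with both targets exact would need a negative amount; discard.
eggs + sweet potato with both tight: 3.614 servings and 2.657 servings → $2.33.
almonds + sweet potato with both tight: 3.65 servings and 0.7267 servings → $3.76.
Cheapest feasible corner: $0.98.

$0.98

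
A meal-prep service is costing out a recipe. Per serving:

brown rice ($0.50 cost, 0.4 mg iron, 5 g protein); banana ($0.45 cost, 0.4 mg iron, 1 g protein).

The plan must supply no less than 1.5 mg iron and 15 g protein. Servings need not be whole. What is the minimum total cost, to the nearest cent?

$1.83

This is a tiny linear program; its minimum lies at a vertex of the feasible set. List the vertices and price them.
brown rice only: max(1.5/0.4, 15/5) = 3.75 servings → $1.88.
banana only: max(1.5/0.4, 15/1) = 15 servings → $6.75.
brown rice + banana with both tight: 2.812 servings and 0.9375 servings → $1.83.
So the least-cost plan costs $1.83.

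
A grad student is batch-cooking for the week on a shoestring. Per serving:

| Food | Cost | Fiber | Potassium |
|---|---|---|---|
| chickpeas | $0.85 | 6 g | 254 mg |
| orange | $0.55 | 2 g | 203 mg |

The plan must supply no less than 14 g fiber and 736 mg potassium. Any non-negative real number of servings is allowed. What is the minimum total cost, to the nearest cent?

chickpeas only: max(14/6, 736/254) = 2.898 servings → $2.46.
orange only: max(14/2, 736/203) = 7 servings → $3.85.
chickpeas + orange with both tight: 1.93 servings and 1.211 servings → $2.31.
The minimum over all feasible corners is $2.31.

$2.31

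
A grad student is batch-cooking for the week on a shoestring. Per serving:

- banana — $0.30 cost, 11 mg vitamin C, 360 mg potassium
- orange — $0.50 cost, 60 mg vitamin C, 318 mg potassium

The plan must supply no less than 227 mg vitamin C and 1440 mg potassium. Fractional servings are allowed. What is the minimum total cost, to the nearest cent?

Two binding constraints pin down two serving amounts, so the optimal mix uses at most two foods. The candidates are each food alone (scaled to the tighter of vitamin C/potassium) and each pair with both constraints tight.
banana only: max(227/11, 1440/360) = 20.64 servings → $6.19.
orange only: max(227/60, 1440/318) = 4.528 servings → $2.26.
banana + orange with both tight: 0.7852 servings and 3.639 servings → $2.06.
The minimum over all feasible corners is $2.06.

$2.06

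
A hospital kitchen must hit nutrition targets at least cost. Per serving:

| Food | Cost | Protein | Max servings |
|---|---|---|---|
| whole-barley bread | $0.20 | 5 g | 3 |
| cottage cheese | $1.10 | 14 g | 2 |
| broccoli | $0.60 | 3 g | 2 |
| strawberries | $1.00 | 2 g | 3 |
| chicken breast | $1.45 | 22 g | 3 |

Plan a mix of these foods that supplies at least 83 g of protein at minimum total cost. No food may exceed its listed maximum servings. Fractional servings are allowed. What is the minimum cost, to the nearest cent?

$5.11

Cost per g of protein: whole-barley bread $0.0400, chicken breast $0.0659, cottage cheese $0.0786, broccoli $0.2000, strawberries $0.5000.
Take 3 servings of whole-barley bread: +15.0 g protein for $0.60 (total $0.60, still need 68.0 g).
Take 3 servings of chicken breast: +66.0 g protein for $4.35 (total $4.95, still need 2.0 g).
Take 0.1429 servings of cottage cheese: +2.0 g protein for $0.16 (total $5.11, still need 0.0 g).
Filling from the cheapest source first is optimal under one linear minimum: $5.11.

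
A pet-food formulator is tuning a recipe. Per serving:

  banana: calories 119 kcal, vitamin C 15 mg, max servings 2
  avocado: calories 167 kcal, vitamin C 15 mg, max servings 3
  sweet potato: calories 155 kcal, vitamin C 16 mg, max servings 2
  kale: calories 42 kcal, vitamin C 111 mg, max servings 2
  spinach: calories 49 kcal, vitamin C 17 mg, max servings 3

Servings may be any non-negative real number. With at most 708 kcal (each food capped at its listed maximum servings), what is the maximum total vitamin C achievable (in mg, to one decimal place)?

327.7 mg

Vitamin C per kcal: kale 2.643, spinach 0.3469, banana 0.1261, sweet potato 0.1032, avocado 0.08982.
Take 2 servings of kale: uses 84 kcal, +222.0 mg vitamin C (running total 222.0 mg).
Take 3 servings of spinach: uses 147 kcal, +51.0 mg vitamin C (running total 273.0 mg).
Take 2 servings of banana: uses 238 kcal, +30.0 mg vitamin C (running total 303.0 mg).
Take 1.542 servings of sweet potato: uses 239 kcal, +24.7 mg vitamin C (running total 327.7 mg).
Greedy by best ratio exhausts the calories allowance optimally: 327.7 mg.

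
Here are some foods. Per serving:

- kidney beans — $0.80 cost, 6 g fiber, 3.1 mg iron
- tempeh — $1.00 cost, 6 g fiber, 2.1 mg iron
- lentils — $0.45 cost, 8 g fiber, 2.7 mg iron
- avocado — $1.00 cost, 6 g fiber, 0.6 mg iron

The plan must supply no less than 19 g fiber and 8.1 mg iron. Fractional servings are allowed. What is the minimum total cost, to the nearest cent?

$1.35

An LP optimum is at a vertex; with two nutrient constraints at most two foods are used. Check each candidate.
kidney beans only: max(19/6, 8.1/3.1) = 3.167 servings → $2.53.
tempeh only: max(19/6, 8.1/2.1) = 3.857 servings → $3.86.
lentils only: max(19/8, 8.1/2.7) = 3 servings → $1.35.
avocado only: max(19/6, 8.1/0.6) = 13.5 servings → $13.50.
kidney beans + tempeh with both tight: 1.45 servings and 1.717 servings → $2.88.
kidney beans + lentils with both tight: 1.57 servings and 1.198 servings → $1.79.
kidney beans + avocado with both tight: 2.48 servings and 0.6867 servings → $2.67.
tempeh + lentils: the both-tight solution has a negative serving — not a feasible corner.
tempeh + avocado: the both-tight solution has a negative serving — not a feasible corner.
lentils + avocado: the both-tight solution has a negative serving — not a feasible corner.
Cheapest feasible corner: $1.35.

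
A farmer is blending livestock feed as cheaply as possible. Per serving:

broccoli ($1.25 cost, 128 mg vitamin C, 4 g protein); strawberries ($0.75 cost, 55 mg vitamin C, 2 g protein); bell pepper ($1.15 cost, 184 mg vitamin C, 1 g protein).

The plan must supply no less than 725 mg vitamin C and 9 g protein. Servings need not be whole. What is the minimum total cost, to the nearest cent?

$5.22

For a min-cost LP with two ≥-constraints, a basic feasible solution has at most two positive variables.
broccoli only: max(725/128, 9/4) = 5.664 servings → $7.08.
strawberries only: max(725/55, 9/2) = 13.18 servings → $9.89.
bell pepper only: max(725/184, 9/1) = 9 servings → $10.35.
broccoli + strawberries: the both-tight solution has a negative serving — not a feasible corner.
broccoli + bell pepper with both tight: 1.531 servings and 2.875 servings → $5.22.
strawberries + bell pepper with both tight: 2.974 servings and 3.051 servings → $5.74.
So the least-cost plan costs $5.22.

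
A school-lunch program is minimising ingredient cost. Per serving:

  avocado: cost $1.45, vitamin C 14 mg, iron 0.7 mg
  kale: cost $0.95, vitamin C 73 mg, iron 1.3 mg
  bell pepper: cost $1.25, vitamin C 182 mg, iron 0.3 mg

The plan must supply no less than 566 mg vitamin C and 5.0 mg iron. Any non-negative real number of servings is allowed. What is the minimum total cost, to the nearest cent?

$5.43

For a min-cost LP with two ≥-constraints, a basic feasible solution has at most two positive variables.
avocado only: max(566/14, 5.0/0.7) = 40.43 servings → $58.62.
kale only: max(566/73, 5.0/1.3) = 7.753 servings → $7.37.
bell pepper only: max(566/182, 5.0/0.3) = 16.67 servings → $20.83.
avocado + kale: the both-tight solution has a negative serving — not a feasible corner.
avocado + bell pepper with both tight: 6.008 servings and 2.648 servings → $12.02.
kale + bell pepper with both tight: 3.448 servings and 1.727 servings → $5.43.
Cheapest feasible corner: $5.43.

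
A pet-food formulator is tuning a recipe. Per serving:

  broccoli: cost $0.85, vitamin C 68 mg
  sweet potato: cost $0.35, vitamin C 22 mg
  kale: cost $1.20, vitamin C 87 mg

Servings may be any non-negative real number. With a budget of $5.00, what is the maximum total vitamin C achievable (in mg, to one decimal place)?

Vitamin C per dollar: broccoli 80, kale 72.5, sweet potato 62.86.
With no serving limits, spend the whole cost allowance on broccoli: $5.00 / $0.85 × 68 mg = 400.0 mg.

400.0 mg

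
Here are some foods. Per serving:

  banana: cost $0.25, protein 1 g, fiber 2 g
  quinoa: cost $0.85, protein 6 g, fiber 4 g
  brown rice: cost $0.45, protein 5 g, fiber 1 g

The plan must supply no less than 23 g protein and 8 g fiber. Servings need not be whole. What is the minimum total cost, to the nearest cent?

At the optimum either one food covers both requirements or two foods hit both targets exactly; no other combination can be cheaper.
banana only: max(23/1, 8/2) = 23 servings → $5.75.
quinoa only: max(23/6, 8/4) = 3.833 servings → $3.26.
brown rice only: max(23/5, 8/1) = 8 servings → $3.60.
banana + quinoa: intersection lies outside the first quadrant.
banana + brown rice with both tight: 1.889 servings and 4.222 servings → $2.37.
quinoa + brown rice with both tight: 1.214 servings and 3.143 servings → $2.45.
The minimum over all feasible corners is $2.37.

$2.37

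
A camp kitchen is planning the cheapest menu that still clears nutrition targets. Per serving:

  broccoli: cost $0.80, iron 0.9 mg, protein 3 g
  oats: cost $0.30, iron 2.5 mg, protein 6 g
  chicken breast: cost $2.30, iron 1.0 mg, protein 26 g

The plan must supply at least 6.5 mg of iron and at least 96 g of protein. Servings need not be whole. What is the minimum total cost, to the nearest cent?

$4.80

An LP optimum is at a vertex; with two nutrient constraints at most two foods are used. Check each candidate.
broccoli only: max(6.5/0.9, 96/3) = 32 servings → $25.60.
oats only: max(6.5/2.5, 96/6) = 16 servings → $4.80.
chicken breast only: max(6.5/1.0, 96/26) = 6.5 servings → $14.95.
broccoli + oats with both targets exact would need a negative amount; discard.
broccoli + chicken breast with both tight: 3.578 servings and 3.279 servings → $10.41.
oats + chicken breast with both tight: 1.237 servings and 3.407 servings → $8.21.
The minimum over all feasible corners is $4.80.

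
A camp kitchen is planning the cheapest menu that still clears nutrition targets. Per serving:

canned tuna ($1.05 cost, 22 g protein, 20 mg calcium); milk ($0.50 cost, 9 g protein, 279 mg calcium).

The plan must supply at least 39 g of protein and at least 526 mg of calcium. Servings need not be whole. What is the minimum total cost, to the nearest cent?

$1.99

The cheapest plan sits at a corner of the feasible region — with two constraints it uses at most two foods.
canned tuna only: max(39/22, 526/20) = 26.3 servings → $27.61.
milk only: max(39/9, 526/279) = 4.333 servings → $2.17.
canned tuna + milk with both tight: 1.032 servings and 1.811 servings → $1.99.
So the least-cost plan costs $1.99.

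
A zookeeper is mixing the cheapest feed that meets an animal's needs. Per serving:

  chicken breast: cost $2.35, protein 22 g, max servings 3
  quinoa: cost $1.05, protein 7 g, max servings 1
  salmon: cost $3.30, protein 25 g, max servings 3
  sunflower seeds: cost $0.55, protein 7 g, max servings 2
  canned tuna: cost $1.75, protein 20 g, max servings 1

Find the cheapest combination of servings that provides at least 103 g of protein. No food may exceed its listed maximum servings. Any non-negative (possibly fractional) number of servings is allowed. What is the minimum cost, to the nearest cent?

Cost per g of protein: sunflower seeds $0.0786, canned tuna $0.0875, chicken breast $0.1068, salmon $0.1320, quinoa $0.1500.
Take 2 servings of sunflower seeds: +14.0 g protein for $1.10 (total $1.10, still need 89.0 g).
Take 1 serving of canned tuna: +20.0 g protein for $1.75 (total $2.85, still need 69.0 g).
Take 3 servings of chicken breast: +66.0 g protein for $7.05 (total $9.90, still need 3.0 g).
Take 0.12 servings of salmon: +3.0 g protein for $0.40 (total $10.30, still need 0.0 g).
Filling from the cheapest source first is optimal under one linear minimum: $10.30.

$10.30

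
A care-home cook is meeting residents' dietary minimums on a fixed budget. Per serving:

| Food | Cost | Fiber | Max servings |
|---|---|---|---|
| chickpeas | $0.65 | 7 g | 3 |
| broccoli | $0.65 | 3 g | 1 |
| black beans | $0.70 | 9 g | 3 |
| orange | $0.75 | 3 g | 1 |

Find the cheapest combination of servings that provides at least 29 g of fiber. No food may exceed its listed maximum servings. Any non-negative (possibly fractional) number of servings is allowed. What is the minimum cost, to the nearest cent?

Cost per g of fiber: black beans $0.0778, chickpeas $0.0929, broccoli $0.2167, orange $0.2500.
Take 3 servings of black beans: +27.0 g fiber for $2.10 (total $2.10, still need 2.0 g).
Take 0.2857 servings of chickpeas: +2.0 g fiber for $0.19 (total $2.29, still need 0.0 g).
Greedy by cheapest-per-g is optimal for a single linear constraint, so the minimum cost is $2.29.

$2.29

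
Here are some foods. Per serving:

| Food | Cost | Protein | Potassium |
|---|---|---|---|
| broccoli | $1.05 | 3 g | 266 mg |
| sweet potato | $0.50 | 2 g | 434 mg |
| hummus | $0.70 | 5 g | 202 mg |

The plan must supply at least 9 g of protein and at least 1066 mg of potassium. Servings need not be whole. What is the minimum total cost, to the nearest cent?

At the optimum either one food covers both requirements or two foods hit both targets exactly; no other combination can be cheaper.
broccoli only: max(9/3, 1066/266) = 4.008 servings → $4.21.
sweet potato only: max(9/2, 1066/434) = 4.5 servings → $2.25.
hummus only: max(9/5, 1066/202) = 5.277 servings → $3.69.
broccoli + sweet potato with both tight: 2.304 servings and 1.044 servings → $2.94.
broccoli + hummus: the both-tight solution has a negative serving — not a feasible corner.
sweet potato + hummus with both tight: 1.989 servings and 1.005 servings → $1.70.
So the least-cost plan costs $1.70.

$1.70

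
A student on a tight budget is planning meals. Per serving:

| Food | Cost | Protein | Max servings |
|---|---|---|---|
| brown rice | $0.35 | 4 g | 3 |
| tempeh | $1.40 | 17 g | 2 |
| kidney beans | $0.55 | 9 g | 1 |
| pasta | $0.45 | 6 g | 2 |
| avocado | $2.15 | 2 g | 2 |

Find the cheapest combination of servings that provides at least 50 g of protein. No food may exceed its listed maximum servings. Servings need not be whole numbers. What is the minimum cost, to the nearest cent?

$3.84

Cost per g of protein: kidney beans $0.0611, pasta $0.0750, tempeh $0.0824, brown rice $0.0875, avocado $1.0750.
Take 1 serving of kidney beans: +9.0 g protein for $0.55 (total $0.55, still need 41.0 g).
Take 2 servings of pasta: +12.0 g protein for $0.90 (total $1.45, still need 29.0 g).
Take 1.706 servings of tempeh: +29.0 g protein for $2.39 (total $3.84, still need 0.0 g).
Greedy by cheapest-per-g is optimal for a single linear constraint, so the minimum cost is $3.84.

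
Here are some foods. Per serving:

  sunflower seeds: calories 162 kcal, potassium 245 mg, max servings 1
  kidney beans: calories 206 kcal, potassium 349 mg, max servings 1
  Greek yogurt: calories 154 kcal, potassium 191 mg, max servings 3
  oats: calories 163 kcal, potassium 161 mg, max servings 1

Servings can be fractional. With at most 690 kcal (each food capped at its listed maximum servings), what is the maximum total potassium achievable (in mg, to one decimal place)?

993.4 mg

Potassium per kcal: kidney beans 1.694, sunflower seeds 1.512, Greek yogurt 1.24, oats 0.9877.
Take 1 serving of kidney beans: uses 206 kcal, +349.0 mg potassium (running total 349.0 mg).
Take 1 serving of sunflower seeds: uses 162 kcal, +245.0 mg potassium (running total 594.0 mg).
Take 2.091 servings of Greek yogurt: uses 322 kcal, +399.4 mg potassium (running total 993.4 mg).
Greedy by best ratio exhausts the calories allowance optimally: 993.4 mg.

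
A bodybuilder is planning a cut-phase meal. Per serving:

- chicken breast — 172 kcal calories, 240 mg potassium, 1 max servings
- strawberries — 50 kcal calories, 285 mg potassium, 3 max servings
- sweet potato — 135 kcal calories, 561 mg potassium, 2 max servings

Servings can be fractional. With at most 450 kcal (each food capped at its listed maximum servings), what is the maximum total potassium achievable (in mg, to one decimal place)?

Potassium per kcal: strawberries 5.7, sweet potato 4.156, chicken breast 1.395.
Take 3 servings of strawberries: uses 150 kcal, +855.0 mg potassium (running total 855.0 mg).
Take 2 servings of sweet potato: uses 270 kcal, +1122.0 mg potassium (running total 1977.0 mg).
Take 0.1744 servings of chicken breast: uses 30 kcal, +41.9 mg potassium (running total 2018.9 mg).
Greedy by best ratio exhausts the calories allowance optimally: 2018.9 mg.

2018.9 mg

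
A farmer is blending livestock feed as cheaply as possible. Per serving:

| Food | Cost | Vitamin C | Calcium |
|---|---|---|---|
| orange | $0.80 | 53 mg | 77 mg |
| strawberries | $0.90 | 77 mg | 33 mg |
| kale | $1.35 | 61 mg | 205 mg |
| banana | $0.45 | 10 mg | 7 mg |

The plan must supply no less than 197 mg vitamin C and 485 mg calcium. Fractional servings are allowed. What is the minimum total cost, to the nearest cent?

orange only: max(197/53, 485/77) = 6.299 servings → $5.04.
strawberries only: max(197/77, 485/33) = 14.7 servings → $13.23.
kale only: max(197/61, 485/205) = 3.23 servings → $4.36.
banana only: max(197/10, 485/7) = 69.29 servings → $31.18.
orange + strawberries with both targets exact would need a negative amount; discard.
orange + kale with both tight: 1.751 servings and 1.708 servings → $3.71.
orange + banana with both targets exact would need a negative amount; discard.
strawberries + kale with both tight: 0.7842 servings and 2.24 servings → $3.73.
strawberries + banana with both targets exact would need a negative amount; discard.
kale + banana with both tight: 2.139 servings and 6.654 servings → $5.88.
Cheapest feasible corner: $3.71.

$3.71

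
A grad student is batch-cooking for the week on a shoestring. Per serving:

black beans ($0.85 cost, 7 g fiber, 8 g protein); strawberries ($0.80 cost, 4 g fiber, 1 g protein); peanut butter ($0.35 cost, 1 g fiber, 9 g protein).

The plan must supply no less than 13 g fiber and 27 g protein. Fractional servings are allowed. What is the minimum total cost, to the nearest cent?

Minimising a linear cost over {fiber ≥ 13, protein ≥ 27, servings ≥ 0} — the optimum is at a vertex, using one or two foods.
black beans only: max(13/7, 27/8) = 3.375 servings → $2.87.
strawberries only: max(13/4, 27/1) = 27 servings → $21.60.
peanut butter only: max(13/1, 27/9) = 13 servings → $4.55.
black beans + strawberries: the both-tight solution has a negative serving — not a feasible corner.
black beans + peanut butter with both tight: 1.636 servings and 1.545 servings → $1.93.
strawberries + peanut butter with both tight: 2.571 servings and 2.714 servings → $3.01.
Cheapest feasible corner: $1.93.

$1.93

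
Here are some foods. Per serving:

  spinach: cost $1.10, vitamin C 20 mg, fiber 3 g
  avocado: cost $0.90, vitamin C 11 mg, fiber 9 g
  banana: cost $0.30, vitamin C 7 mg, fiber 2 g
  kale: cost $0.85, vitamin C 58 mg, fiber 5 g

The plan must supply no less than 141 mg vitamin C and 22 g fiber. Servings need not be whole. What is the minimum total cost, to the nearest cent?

Check every corner: each single food scaled to meet both minima, and each pair solved so both constraints bind.
spinach only: max(141/20, 22/3) = 7.333 servings → $8.07.
avocado only: max(141/11, 22/9) = 12.82 servings → $11.54.
banana only: max(141/7, 22/2) = 20.14 servings → $6.04.
kale only: max(141/58, 22/5) = 4.4 servings → $3.74.
spinach + avocado with both tight: 6.986 servings and 0.1156 servings → $7.79.
spinach + banana with both tight: 6.737 servings and 0.8947 servings → $7.68.
spinach + kale: the both-tight solution has a negative serving — not a feasible corner.
avocado + banana: intersection lies outside the first quadrant.
avocado + kale with both tight: 1.223 servings and 2.199 servings → $2.97.
banana + kale with both tight: 7.049 servings and 1.58 servings → $3.46.
So the least-cost plan costs $2.97.

$2.97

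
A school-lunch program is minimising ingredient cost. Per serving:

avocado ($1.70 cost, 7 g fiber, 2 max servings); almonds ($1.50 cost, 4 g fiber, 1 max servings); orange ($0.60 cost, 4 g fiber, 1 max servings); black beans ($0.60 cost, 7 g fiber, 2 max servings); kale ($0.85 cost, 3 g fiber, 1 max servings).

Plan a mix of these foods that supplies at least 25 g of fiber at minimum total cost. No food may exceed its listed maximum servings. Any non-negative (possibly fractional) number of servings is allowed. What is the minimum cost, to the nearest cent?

$3.50

Cost per g of fiber: black beans $0.0857, orange $0.1500, avocado $0.2429, kale $0.2833, almonds $0.3750.
Take 2 servings of black beans: +14.0 g fiber for $1.20 (total $1.20, still need 11.0 g).
Take 1 serving of orange: +4.0 g fiber for $0.60 (total $1.80, still need 7.0 g).
Take 1 serving of avocado: +7.0 g fiber for $1.70 (total $3.50, still need 0.0 g).
Filling from the cheapest source first is optimal under one linear minimum: $3.50.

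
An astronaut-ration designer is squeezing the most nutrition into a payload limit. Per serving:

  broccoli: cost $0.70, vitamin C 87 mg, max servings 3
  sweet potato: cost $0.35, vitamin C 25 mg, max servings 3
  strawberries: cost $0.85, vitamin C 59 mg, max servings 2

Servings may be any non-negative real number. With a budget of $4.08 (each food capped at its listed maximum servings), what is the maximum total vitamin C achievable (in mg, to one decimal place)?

400.6 mg

Vitamin C per dollar: broccoli 124.3, sweet potato 71.43, strawberries 69.41.
Take 3 servings of broccoli: spends $2.10, +261.0 mg vitamin C (running total 261.0 mg).
Take 3 servings of sweet potato: spends $1.05, +75.0 mg vitamin C (running total 336.0 mg).
Take 1.094 servings of strawberries: spends $0.93, +64.6 mg vitamin C (running total 400.6 mg).
Greedy by best ratio exhausts the cost allowance optimally: 400.6 mg.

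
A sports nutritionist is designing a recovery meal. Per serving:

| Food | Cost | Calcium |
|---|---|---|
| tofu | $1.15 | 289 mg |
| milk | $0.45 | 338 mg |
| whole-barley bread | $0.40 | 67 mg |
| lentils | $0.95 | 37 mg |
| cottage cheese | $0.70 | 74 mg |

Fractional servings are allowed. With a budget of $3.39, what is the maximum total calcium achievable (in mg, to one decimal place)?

Calcium per dollar: milk 751.1, tofu 251.3, whole-barley bread 167.5, cottage cheese 105.7, lentils 38.95.
With no serving limits, spend the whole cost allowance on milk: $3.39 / $0.45 × 338 mg = 2546.3 mg.

2546.3 mg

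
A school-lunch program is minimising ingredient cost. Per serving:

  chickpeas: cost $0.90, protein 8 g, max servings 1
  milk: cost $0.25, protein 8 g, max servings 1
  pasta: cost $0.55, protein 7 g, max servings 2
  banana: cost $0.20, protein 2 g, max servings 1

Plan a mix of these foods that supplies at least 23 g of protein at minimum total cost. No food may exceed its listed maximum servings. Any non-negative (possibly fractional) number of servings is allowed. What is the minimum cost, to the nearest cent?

$1.45

Cost per g of protein: milk $0.0312, pasta $0.0786, banana $0.1000, chickpeas $0.1125.
Take 1 serving of milk: +8.0 g protein for $0.25 (total $0.25, still need 15.0 g).
Take 2 servings of pasta: +14.0 g protein for $1.10 (total $1.35, still need 1.0 g).
Take 0.5 servings of banana: +1.0 g protein for $0.10 (total $1.45, still need 0.0 g).
Filling from the cheapest source first is optimal under one linear minimum: $1.45.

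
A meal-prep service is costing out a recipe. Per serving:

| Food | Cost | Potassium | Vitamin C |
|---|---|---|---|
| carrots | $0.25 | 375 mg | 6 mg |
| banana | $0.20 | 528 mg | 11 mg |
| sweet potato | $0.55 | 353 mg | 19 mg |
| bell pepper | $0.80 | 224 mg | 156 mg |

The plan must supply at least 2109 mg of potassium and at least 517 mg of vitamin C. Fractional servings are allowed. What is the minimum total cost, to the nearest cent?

Two binding constraints pin down two serving amounts, so the optimal mix uses at most two foods. The candidates are each food alone (scaled to the tighter of potassium/vitamin C) and each pair with both constraints tight.
carrots only: max(2109/375, 517/6) = 86.17 servings → $21.54.
banana only: max(2109/528, 517/11) = 47 servings → $9.40.
sweet potato only: max(2109/353, 517/19) = 27.21 servings → $14.97.
bell pepper only: max(2109/224, 517/156) = 9.415 servings → $7.53.
carrots + banana: the both-tight solution has a negative serving — not a feasible corner.
carrots + sweet potato with both targets exact would need a negative amount; discard.
carrots + bell pepper with both tight: 3.73 servings and 3.171 servings → $3.47.
banana + sweet potato: the both-tight solution has a negative serving — not a feasible corner.
banana + bell pepper with both tight: 2.668 servings and 3.126 servings → $3.03.
sweet potato + bell pepper with both tight: 4.196 servings and 2.803 servings → $4.55.
Cheapest feasible corner: $3.03.

$3.03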